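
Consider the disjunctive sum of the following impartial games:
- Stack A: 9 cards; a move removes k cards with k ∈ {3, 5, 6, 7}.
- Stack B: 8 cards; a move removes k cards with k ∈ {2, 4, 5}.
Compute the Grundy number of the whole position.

3

Build the Grundy sequence for stack A with g(k) = mex{g(k−s) : s ∈ {3, 5, 6, 7}, s ≤ k}:
g(0) = mex{} = 0
g(1) = mex{} = 0
g(2) = mex{} = 0
g(3) = mex{0} = 1
g(4) = mex{0} = 1
g(5) = mex{0} = 1
g(6) = mex{0,1} = 2
g(7) = mex{0,1} = 2
g(8) = mex{0,1} = 2
g(9) = mex{0,1,2} = 3
So g(9) = 3.
Grundy values for stack B (subtraction set {2, 4, 5}):
k:     0  1  2  3  4  5  6  7  8
g(k):  0  0  1  1  2  2  3  0  0
So g(8) = 0.
By the Sprague-Grundy theorem, the Grundy value of a sum of independent games is the XOR of the component values.
Combined value = 3 ⊕ 0 = 3.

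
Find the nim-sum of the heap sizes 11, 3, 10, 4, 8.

Nim-sum: 11 ⊕ 3 ⊕ 10 ⊕ 4 ⊕ 8 = 14.

14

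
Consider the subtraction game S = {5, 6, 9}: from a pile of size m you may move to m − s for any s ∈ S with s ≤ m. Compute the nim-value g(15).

0

Build the Grundy sequence with g(k) = mex{g(k−s) : s ∈ {5, 6, 9}, s ≤ k}:
k:     0  1  2  3  4  5  6  7  8  9 10 11 12 13 14 15
g(k):  0  0  0  0  0  1  1  1  1  1  2  2  2  2  0  0
So g(15) = 0.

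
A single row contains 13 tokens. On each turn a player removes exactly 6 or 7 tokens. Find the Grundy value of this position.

0

Build the Grundy sequence with g(k) = mex{g(k−s) : s ∈ {6, 7}, s ≤ k}:
k:     0  1  2  3  4  5  6  7  8  9 10 11 12 13
g(k):  0  0  0  0  0  0  1  1  1  1  1  1  2  0
So g(13) = 0.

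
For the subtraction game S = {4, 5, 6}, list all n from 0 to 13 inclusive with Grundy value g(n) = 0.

Build the Grundy sequence with g(k) = mex{g(k−s) : s ∈ {4, 5, 6}, s ≤ k}:
k:     0  1  2  3  4  5  6  7  8  9 10 11 12 13
g(k):  0  0  0  0  1  1  1  1  2  2  0  0  0  0
The P-positions (g = 0) in 0..13 are 0, 1, 2, 3, 10, 11, 12, 13.

0, 1, 2, 3, 10, 11, 12, 13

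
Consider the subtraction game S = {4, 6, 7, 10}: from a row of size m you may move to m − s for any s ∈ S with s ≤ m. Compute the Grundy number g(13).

3

Grundy values for subtraction set {4, 6, 7, 10}:
g(0) = mex{} = 0
g(1) = mex{} = 0
g(2) = mex{} = 0
g(3) = mex{} = 0
g(4) = mex{0} = 1
g(5) = mex{0} = 1
g(6) = mex{0} = 1
g(7) = mex{0} = 1
g(8) = mex{0,1} = 2
g(9) = mex{0,1} = 2
g(10) = mex{0,1} = 2
g(11) = mex{0,1} = 2
g(12) = mex{0,1,2} = 3
g(13) = mex{0,1,2} = 3
So g(13) = 3.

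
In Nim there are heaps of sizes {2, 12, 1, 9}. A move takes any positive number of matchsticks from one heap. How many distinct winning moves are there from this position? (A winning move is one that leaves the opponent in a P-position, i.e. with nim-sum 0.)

1

Compute the nim-sum pairwise:
2 ⊕ 12 = 14
14 ⊕ 1 = 15
15 ⊕ 9 = 6
The overall nim-sum is X = 6. A heap of size p has a winning move iff p XOR X < p (reduce it to p XOR X).
  2: 2 XOR 6 = 4 ≥ 2 — no move.
  12: 12 XOR 6 = 10 < 12 — winning move (to 10).
  1: 1 XOR 6 = 7 ≥ 1 — no move.
  9: 9 XOR 6 = 15 ≥ 9 — no move.
That gives 1 winning move.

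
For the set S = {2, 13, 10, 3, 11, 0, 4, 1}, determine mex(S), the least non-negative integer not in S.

The values 0, 1, 2, 3, 4 are all present; 5 is the first non-negative integer missing from the set.

5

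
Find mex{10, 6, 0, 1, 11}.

2

The values 0, 1 are all present; 2 is the first non-negative integer missing from the set.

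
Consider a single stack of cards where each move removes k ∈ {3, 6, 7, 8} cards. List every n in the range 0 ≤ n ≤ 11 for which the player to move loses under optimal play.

0, 1, 2, 11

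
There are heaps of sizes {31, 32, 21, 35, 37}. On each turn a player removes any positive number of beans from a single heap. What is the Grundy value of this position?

Compute the nim-sum pairwise:
31 XOR 32 = 63
63 XOR 21 = 42
42 XOR 35 = 9
9 XOR 37 = 44

44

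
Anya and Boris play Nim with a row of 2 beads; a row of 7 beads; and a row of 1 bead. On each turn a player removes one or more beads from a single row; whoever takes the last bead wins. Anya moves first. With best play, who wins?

Anya wins

Nim-sum: 2 ^ 7 ^ 1 = 4.
The nim-sum is 4 ≠ 0, so this is an N-position: the player to move can win; Anya has a winning move.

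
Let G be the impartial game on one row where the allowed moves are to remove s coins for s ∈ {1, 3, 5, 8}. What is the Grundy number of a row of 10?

2

Build the Grundy sequence with g(k) = mex{g(k−s) : s ∈ {1, 3, 5, 8}, s ≤ k}:
k:     0  1  2  3  4  5  6  7  8  9 10
g(k):  0  1  0  1  0  1  0  1  2  3  2
So g(10) = 2.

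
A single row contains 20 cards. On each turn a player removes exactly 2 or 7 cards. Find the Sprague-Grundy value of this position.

1

Compute g(0), g(1), … for moves {2, 7}:
k:     0  1  2  3  4  5  6  7  8  9 10 11 12 13 14 15 16 17 18 19 20
g(k):  0  0  1  1  0  0  1  1  2  0  0  1  1  0  0  1  1  2  0  0  1
So g(20) = 1.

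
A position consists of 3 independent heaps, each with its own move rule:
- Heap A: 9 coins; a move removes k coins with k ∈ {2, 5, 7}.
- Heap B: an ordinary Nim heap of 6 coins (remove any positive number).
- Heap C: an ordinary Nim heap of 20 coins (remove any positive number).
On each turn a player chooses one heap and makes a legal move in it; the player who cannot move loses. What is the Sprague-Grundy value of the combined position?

16

Build the Grundy sequence for heap A with g(k) = mex{g(k−s) : s ∈ {2, 5, 7}, s ≤ k}:
k:     0  1  2  3  4  5  6  7  8  9
g(k):  0  0  1  1  0  2  1  3  2  2
So g(9) = 2.
Heap B is a plain Nim heap of size 6, so its Grundy value is 6.
Heap C is a plain Nim heap of size 20, so its Grundy value is 20.
The value of a disjunctive sum is the nim-sum of the parts.
Combined value = 2 ⊕ 6 ⊕ 20 = 16.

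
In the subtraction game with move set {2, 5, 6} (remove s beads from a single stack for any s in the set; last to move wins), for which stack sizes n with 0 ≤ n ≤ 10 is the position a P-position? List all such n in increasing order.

0, 1, 4, 8

Build the Grundy sequence with g(k) = mex{g(k−s) : s ∈ {2, 5, 6}, s ≤ k}:
k:     0  1  2  3  4  5  6  7  8  9 10
g(k):  0  0  1  1  0  2  1  3  0  2  1
The P-positions (g = 0) in 0..10 are 0, 1, 4, 8.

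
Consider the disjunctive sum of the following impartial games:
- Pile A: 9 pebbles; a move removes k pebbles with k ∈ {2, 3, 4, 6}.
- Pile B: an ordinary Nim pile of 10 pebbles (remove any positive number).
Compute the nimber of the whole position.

10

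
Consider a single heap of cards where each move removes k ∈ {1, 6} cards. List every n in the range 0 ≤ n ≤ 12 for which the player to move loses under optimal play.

0, 2, 4, 7, 9, 11

Compute g(0), g(1), … for moves {1, 6}:
g(0) = mex{} = 0
g(1) = mex{0} = 1
g(2) = mex{1} = 0
g(3) = mex{0} = 1
g(4) = mex{1} = 0
g(5) = mex{0} = 1
g(6) = mex{0,1} = 2
g(7) = mex{1,2} = 0
g(8) = mex{0} = 1
g(9) = mex{1} = 0
g(10) = mex{0} = 1
g(11) = mex{1} = 0
g(12) = mex{0,2} = 1
The P-positions (g = 0) in 0..12 are 0, 2, 4, 7, 9, 11.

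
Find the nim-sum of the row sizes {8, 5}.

13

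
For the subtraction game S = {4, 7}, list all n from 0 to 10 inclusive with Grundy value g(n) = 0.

0, 1, 2, 3

Compute g(0), g(1), … for moves {4, 7}:
k:     0  1  2  3  4  5  6  7  8  9 10
g(k):  0  0  0  0  1  1  1  1  2  2  2
The P-positions (g = 0) in 0..10 are 0, 1, 2, 3.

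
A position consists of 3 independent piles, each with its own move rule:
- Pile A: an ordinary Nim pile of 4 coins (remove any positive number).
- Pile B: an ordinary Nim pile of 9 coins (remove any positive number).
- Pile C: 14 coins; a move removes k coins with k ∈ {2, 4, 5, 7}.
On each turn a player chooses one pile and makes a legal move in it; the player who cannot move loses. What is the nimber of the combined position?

15

Pile A is a plain Nim pile of size 4, so its Grundy value is 4.
Pile B is a plain Nim pile of size 9, so its Grundy value is 9.
Grundy values for pile C (subtraction set {2, 4, 5, 7}):
g(0) = mex{} = 0
g(1) = mex{} = 0
g(2) = mex{0} = 1
g(3) = mex{0} = 1
g(4) = mex{0,1} = 2
g(5) = mex{0,1} = 2
g(6) = mex{0,1,2} = 3
g(7) = mex{0,1,2} = 3
g(8) = mex{0,1,2,3} = 4
g(9) = mex{1,2,3} = 0
g(10) = mex{1,2,3,4} = 0
g(11) = mex{0,2,3} = 1
g(12) = mex{0,2,3,4} = 1
g(13) = mex{0,1,3,4} = 2
g(14) = mex{0,1,3} = 2
So g(14) = 2.
The value of a disjunctive sum is the nim-sum of the parts.
Combined value = 4 ⊕ 9 ⊕ 2 = 15.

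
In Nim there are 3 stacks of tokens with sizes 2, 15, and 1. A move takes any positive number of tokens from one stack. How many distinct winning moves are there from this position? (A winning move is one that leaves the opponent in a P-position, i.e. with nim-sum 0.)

1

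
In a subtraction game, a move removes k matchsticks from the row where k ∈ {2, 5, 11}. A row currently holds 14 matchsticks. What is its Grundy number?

0

Grundy values for subtraction set {2, 5, 11}:
k:     0  1  2  3  4  5  6  7  8  9 10 11 12 13 14
g(k):  0  0  1  1  0  2  1  0  0  1  1  2  2  3  0
So g(14) = 0.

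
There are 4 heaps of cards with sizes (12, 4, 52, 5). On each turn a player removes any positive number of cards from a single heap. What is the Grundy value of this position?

57

Compute the nim-sum pairwise:
12 ⊕ 4 = 8
8 ⊕ 52 = 60
60 ⊕ 5 = 57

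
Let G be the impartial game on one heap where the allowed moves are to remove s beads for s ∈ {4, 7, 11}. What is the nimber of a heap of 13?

Compute g(0), g(1), … for moves {4, 7, 11}:
k:     0  1  2  3  4  5  6  7  8  9 10 11 12 13
g(k):  0  0  0  0  1  1  1  1  2  2  2  2  3  3
So g(13) = 3.

3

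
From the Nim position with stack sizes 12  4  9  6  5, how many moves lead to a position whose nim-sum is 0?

1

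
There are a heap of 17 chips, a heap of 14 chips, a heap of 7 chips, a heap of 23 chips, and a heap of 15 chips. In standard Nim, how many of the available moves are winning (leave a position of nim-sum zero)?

0

Bitwise XOR of the heap sizes:
  10001  (17)
  01110  (14)
  00111  (7)
  10111  (23)
  01111  (15)
  -----
  00000  (0)
The nim-sum is already 0, so every move leaves a nonzero nim-sum — there are no winning moves.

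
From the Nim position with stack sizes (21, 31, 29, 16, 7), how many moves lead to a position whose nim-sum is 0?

In binary:
  10101  (21)
  11111  (31)
  11101  (29)
  10000  (16)
  00111  (7)
  -----
  00000  (0)
The nim-sum is already 0, so every move leaves a nonzero nim-sum — there are no winning moves.

0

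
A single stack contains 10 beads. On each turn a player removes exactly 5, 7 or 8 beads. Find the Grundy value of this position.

Build the Grundy sequence with g(k) = mex{g(k−s) : s ∈ {5, 7, 8}, s ≤ k}:
g(0) = mex{} = 0
g(1) = mex{} = 0
g(2) = mex{} = 0
g(3) = mex{} = 0
g(4) = mex{} = 0
g(5) = mex{0} = 1
g(6) = mex{0} = 1
g(7) = mex{0} = 1
g(8) = mex{0} = 1
g(9) = mex{0} = 1
g(10) = mex{0,1} = 2
So g(10) = 2.

2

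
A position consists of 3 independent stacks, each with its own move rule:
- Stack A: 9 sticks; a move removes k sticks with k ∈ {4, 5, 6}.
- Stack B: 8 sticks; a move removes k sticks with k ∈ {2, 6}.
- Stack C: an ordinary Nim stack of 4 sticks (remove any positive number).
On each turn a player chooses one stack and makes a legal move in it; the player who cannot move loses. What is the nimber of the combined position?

6

For stack A, compute g(0), g(1), … with moves {4, 5, 6}:
g(0) = mex{} = 0
g(1) = mex{} = 0
g(2) = mex{} = 0
g(3) = mex{} = 0
g(4) = mex{0} = 1
g(5) = mex{0} = 1
g(6) = mex{0} = 1
g(7) = mex{0} = 1
g(8) = mex{0,1} = 2
g(9) = mex{0,1} = 2
So g(9) = 2.
For stack B, compute g(0), g(1), … with moves {2, 6}:
g(0) = mex{} = 0
g(1) = mex{} = 0
g(2) = mex{0} = 1
g(3) = mex{0} = 1
g(4) = mex{1} = 0
g(5) = mex{1} = 0
g(6) = mex{0} = 1
g(7) = mex{0} = 1
g(8) = mex{1} = 0
So g(8) = 0.
Stack C is a plain Nim stack of size 4, so its Grundy value is 4.
The value of a disjunctive sum is the nim-sum of the parts.
Combined value = 2 ⊕ 0 ⊕ 4 = 6.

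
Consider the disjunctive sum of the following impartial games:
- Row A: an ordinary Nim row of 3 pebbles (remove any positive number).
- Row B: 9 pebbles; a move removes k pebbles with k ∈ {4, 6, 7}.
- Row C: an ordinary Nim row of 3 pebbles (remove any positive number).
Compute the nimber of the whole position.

2

Row A is a plain Nim row of size 3, so its Grundy value is 3.
For row B, compute g(0), g(1), … with moves {4, 6, 7}:
g(0) = mex{} = 0
g(1) = mex{} = 0
g(2) = mex{} = 0
g(3) = mex{} = 0
g(4) = mex{0} = 1
g(5) = mex{0} = 1
g(6) = mex{0} = 1
g(7) = mex{0} = 1
g(8) = mex{0,1} = 2
g(9) = mex{0,1} = 2
So g(9) = 2.
Row C is a plain Nim row of size 3, so its Grundy value is 3.
The value of a disjunctive sum is the nim-sum of the parts.
Combined value = 3 ⊕ 2 ⊕ 3 = 2.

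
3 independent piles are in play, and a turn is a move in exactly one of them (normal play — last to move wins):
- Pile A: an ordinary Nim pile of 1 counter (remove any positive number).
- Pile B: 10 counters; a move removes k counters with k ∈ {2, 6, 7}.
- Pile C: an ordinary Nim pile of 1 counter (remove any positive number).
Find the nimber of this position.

3

Pile A is a plain Nim pile of size 1, so its Grundy value is 1.
Grundy values for pile B (subtraction set {2, 6, 7}):
k:     0  1  2  3  4  5  6  7  8  9 10
g(k):  0  0  1  1  0  0  1  1  2  0  3
So g(10) = 3.
Pile C is a plain Nim pile of size 1, so its Grundy value is 1.
The value of a disjunctive sum is the nim-sum of the parts.
Combined value = 1 ⊕ 3 ⊕ 1 = 3.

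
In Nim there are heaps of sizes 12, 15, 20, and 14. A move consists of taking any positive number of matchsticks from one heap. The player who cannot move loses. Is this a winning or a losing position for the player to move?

Nim-sum: 12 ^ 15 ^ 20 ^ 14 = 25.
The nim-sum is 25 ≠ 0, so this is an N-position: the player to move can win.

Winning position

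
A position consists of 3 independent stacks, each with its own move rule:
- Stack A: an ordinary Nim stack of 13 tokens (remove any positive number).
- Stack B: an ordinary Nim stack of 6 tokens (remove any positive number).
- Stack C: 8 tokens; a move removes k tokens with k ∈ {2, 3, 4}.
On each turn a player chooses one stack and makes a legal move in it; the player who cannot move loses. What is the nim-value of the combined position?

10

Stack A is a plain Nim stack of size 13, so its Grundy value is 13.
Stack B is a plain Nim stack of size 6, so its Grundy value is 6.
For stack C, compute g(0), g(1), … with moves {2, 3, 4}:
g(0) = mex{} = 0
g(1) = mex{} = 0
g(2) = mex{0} = 1
g(3) = mex{0} = 1
g(4) = mex{0,1} = 2
g(5) = mex{0,1} = 2
g(6) = mex{1,2} = 0
g(7) = mex{1,2} = 0
g(8) = mex{0,2} = 1
So g(8) = 1.
By the Sprague-Grundy theorem, the Grundy value of a sum of independent games is the XOR of the component values.
Combined value = 13 ⊕ 6 ⊕ 1 = 10.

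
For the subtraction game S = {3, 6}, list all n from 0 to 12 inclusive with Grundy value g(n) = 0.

0, 1, 2, 9, 10, 11

Grundy values for subtraction set {3, 6}:
g(0) = mex{} = 0
g(1) = mex{} = 0
g(2) = mex{} = 0
g(3) = mex{0} = 1
g(4) = mex{0} = 1
g(5) = mex{0} = 1
g(6) = mex{0,1} = 2
g(7) = mex{0,1} = 2
g(8) = mex{0,1} = 2
g(9) = mex{1,2} = 0
g(10) = mex{1,2} = 0
g(11) = mex{1,2} = 0
g(12) = mex{0,2} = 1
The P-positions (g = 0) in 0..12 are 0, 1, 2, 9, 10, 11.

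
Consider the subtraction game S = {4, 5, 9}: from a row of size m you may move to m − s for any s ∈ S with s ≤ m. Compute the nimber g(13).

0

Build the Grundy sequence with g(k) = mex{g(k−s) : s ∈ {4, 5, 9}, s ≤ k}:
k:     0  1  2  3  4  5  6  7  8  9 10 11 12 13
g(k):  0  0  0  0  1  1  1  1  2  2  2  2  3  0
So g(13) = 0.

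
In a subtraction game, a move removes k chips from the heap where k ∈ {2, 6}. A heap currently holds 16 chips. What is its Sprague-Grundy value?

0

Grundy values for subtraction set {2, 6}:
k:     0  1  2  3  4  5  6  7  8  9 10 11 12 13 14 15 16
g(k):  0  0  1  1  0  0  1  1  0  0  1  1  0  0  1  1  0
So g(16) = 0.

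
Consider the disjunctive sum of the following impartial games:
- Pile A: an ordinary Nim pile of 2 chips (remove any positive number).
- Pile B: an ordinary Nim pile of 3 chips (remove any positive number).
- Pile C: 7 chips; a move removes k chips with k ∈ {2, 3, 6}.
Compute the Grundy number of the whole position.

0

Pile A is a plain Nim pile of size 2, so its Grundy value is 2.
Pile B is a plain Nim pile of size 3, so its Grundy value is 3.
Build the Grundy sequence for pile C with g(k) = mex{g(k−s) : s ∈ {2, 3, 6}, s ≤ k}:
g(0) = mex{} = 0
g(1) = mex{} = 0
g(2) = mex{0} = 1
g(3) = mex{0} = 1
g(4) = mex{0,1} = 2
g(5) = mex{1} = 0
g(6) = mex{0,1,2} = 3
g(7) = mex{0,2} = 1
So g(7) = 1.
By the Sprague-Grundy theorem, the Grundy value of a sum of independent games is the XOR of the component values.
Combined value = 2 ⊕ 3 ⊕ 1 = 0.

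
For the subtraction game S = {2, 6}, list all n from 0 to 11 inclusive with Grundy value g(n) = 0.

0, 1, 4, 5, 8, 9

Grundy values for subtraction set {2, 6}:
g(0) = mex{} = 0
g(1) = mex{} = 0
g(2) = mex{0} = 1
g(3) = mex{0} = 1
g(4) = mex{1} = 0
g(5) = mex{1} = 0
g(6) = mex{0} = 1
g(7) = mex{0} = 1
g(8) = mex{1} = 0
g(9) = mex{1} = 0
g(10) = mex{0} = 1
g(11) = mex{0} = 1
The P-positions (g = 0) in 0..11 are 0, 1, 4, 5, 8, 9.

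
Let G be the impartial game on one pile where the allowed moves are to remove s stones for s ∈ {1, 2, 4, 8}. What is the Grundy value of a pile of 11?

Build the Grundy sequence with g(k) = mex{g(k−s) : s ∈ {1, 2, 4, 8}, s ≤ k}:
g(0) = mex{} = 0
g(1) = mex{0} = 1
g(2) = mex{0,1} = 2
g(3) = mex{1,2} = 0
g(4) = mex{0,2} = 1
g(5) = mex{0,1} = 2
g(6) = mex{1,2} = 0
g(7) = mex{0,2} = 1
g(8) = mex{0,1} = 2
g(9) = mex{1,2} = 0
g(10) = mex{0,2} = 1
g(11) = mex{0,1} = 2
So g(11) = 2.

2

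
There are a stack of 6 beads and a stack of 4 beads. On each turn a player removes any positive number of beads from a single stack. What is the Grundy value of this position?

Nim-sum: 6 XOR 4 = 2.

2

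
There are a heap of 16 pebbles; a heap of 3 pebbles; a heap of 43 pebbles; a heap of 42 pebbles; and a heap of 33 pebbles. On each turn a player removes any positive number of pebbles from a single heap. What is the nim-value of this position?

Compute the nim-sum pairwise:
16 ⊕ 3 = 19
19 ⊕ 43 = 56
56 ⊕ 42 = 18
18 ⊕ 33 = 51

51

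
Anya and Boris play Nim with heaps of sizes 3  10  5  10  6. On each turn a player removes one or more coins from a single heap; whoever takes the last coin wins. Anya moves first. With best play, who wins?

Boris wins

Compute the nim-sum pairwise:
3 ^ 10 = 9
9 ^ 5 = 12
12 ^ 10 = 6
6 ^ 6 = 0
The nim-sum is 0, so this is a P-position: the player to move is in a losing position under optimal play; Anya is about to move from it and so loses — Boris wins.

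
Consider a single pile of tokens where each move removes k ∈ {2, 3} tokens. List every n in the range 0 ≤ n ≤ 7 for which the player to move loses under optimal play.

0, 1, 5, 6

Grundy values for subtraction set {2, 3}:
k:     0  1  2  3  4  5  6  7
g(k):  0  0  1  1  2  0  0  1
The P-positions (g = 0) in 0..7 are 0, 1, 5, 6.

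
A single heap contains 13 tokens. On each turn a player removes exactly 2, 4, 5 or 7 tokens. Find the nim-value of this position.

2

Grundy values for subtraction set {2, 4, 5, 7}:
k:     0  1  2  3  4  5  6  7  8  9 10 11 12 13
g(k):  0  0  1  1  2  2  3  3  4  0  0  1  1  2
So g(13) = 2.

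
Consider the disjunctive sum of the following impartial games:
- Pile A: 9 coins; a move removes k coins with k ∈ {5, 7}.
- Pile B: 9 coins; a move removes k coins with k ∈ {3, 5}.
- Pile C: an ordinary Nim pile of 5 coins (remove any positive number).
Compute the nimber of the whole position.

4

Grundy values for pile A (subtraction set {5, 7}):
k:     0  1  2  3  4  5  6  7  8  9
g(k):  0  0  0  0  0  1  1  1  1  1
So g(9) = 1.
Build the Grundy sequence for pile B with g(k) = mex{g(k−s) : s ∈ {3, 5}, s ≤ k}:
g(0) = mex{} = 0
g(1) = mex{} = 0
g(2) = mex{} = 0
g(3) = mex{0} = 1
g(4) = mex{0} = 1
g(5) = mex{0} = 1
g(6) = mex{0,1} = 2
g(7) = mex{0,1} = 2
g(8) = mex{1} = 0
g(9) = mex{1,2} = 0
So g(9) = 0.
Pile C is a plain Nim pile of size 5, so its Grundy value is 5.
The value of a disjunctive sum is the nim-sum of the parts.
Combined value = 1 XOR 0 XOR 5 = 4.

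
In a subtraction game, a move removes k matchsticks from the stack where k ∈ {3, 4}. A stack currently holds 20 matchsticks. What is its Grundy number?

Compute g(0), g(1), … for moves {3, 4}:
k:     0  1  2  3  4  5  6  7  8  9 10 11 12 13 14 15 16 17 18 19 20
g(k):  0  0  0  1  1  1  2  0  0  0  1  1  1  2  0  0  0  1  1  1  2
So g(20) = 2.

2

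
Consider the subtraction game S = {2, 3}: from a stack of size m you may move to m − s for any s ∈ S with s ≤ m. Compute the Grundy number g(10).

Build the Grundy sequence with g(k) = mex{g(k−s) : s ∈ {2, 3}, s ≤ k}:
g(0) = mex{} = 0
g(1) = mex{} = 0
g(2) = mex{0} = 1
g(3) = mex{0} = 1
g(4) = mex{0,1} = 2
g(5) = mex{1} = 0
g(6) = mex{1,2} = 0
g(7) = mex{0,2} = 1
g(8) = mex{0} = 1
g(9) = mex{0,1} = 2
g(10) = mex{1} = 0
So g(10) = 0.

0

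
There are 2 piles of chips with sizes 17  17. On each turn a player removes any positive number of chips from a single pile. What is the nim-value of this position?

0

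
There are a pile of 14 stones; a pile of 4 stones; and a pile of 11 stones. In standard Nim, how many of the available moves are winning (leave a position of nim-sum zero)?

1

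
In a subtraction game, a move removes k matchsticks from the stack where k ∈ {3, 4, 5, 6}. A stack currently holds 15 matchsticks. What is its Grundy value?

2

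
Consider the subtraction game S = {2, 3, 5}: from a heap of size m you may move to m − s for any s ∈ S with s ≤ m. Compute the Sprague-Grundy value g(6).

Build the Grundy sequence with g(k) = mex{g(k−s) : s ∈ {2, 3, 5}, s ≤ k}:
g(0) = mex{} = 0
g(1) = mex{} = 0
g(2) = mex{0} = 1
g(3) = mex{0} = 1
g(4) = mex{0,1} = 2
g(5) = mex{0,1} = 2
g(6) = mex{0,1,2} = 3
So g(6) = 3.

3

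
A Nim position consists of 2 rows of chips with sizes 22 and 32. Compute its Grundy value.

54

Bitwise XOR of the heap sizes:
  010110  (22)
  100000  (32)
  ------
  110110  (54)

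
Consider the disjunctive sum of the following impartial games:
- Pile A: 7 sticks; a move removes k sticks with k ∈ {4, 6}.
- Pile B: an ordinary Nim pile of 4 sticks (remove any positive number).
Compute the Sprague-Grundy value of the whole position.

5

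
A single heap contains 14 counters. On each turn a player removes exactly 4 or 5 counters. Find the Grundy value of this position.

1

Build the Grundy sequence with g(k) = mex{g(k−s) : s ∈ {4, 5}, s ≤ k}:
k:     0  1  2  3  4  5  6  7  8  9 10 11 12 13 14
g(k):  0  0  0  0  1  1  1  1  2  0  0  0  0  1  1
So g(14) = 1.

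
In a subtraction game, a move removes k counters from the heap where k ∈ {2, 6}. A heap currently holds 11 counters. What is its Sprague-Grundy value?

1

Compute g(0), g(1), … for moves {2, 6}:
g(0) = mex{} = 0
g(1) = mex{} = 0
g(2) = mex{0} = 1
g(3) = mex{0} = 1
g(4) = mex{1} = 0
g(5) = mex{1} = 0
g(6) = mex{0} = 1
g(7) = mex{0} = 1
g(8) = mex{1} = 0
g(9) = mex{1} = 0
g(10) = mex{0} = 1
g(11) = mex{0} = 1
So g(11) = 1.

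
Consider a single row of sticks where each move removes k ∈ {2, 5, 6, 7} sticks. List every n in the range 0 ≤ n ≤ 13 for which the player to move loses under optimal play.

Build the Grundy sequence with g(k) = mex{g(k−s) : s ∈ {2, 5, 6, 7}, s ≤ k}:
g(0) = mex{} = 0
g(1) = mex{} = 0
g(2) = mex{0} = 1
g(3) = mex{0} = 1
g(4) = mex{1} = 0
g(5) = mex{0,1} = 2
g(6) = mex{0} = 1
g(7) = mex{0,1,2} = 3
g(8) = mex{0,1} = 2
g(9) = mex{0,1,3} = 2
g(10) = mex{0,1,2} = 3
g(11) = mex{0,1,2} = 3
g(12) = mex{1,2,3} = 0
g(13) = mex{1,2,3} = 0
The P-positions (g = 0) in 0..13 are 0, 1, 4, 12, 13.

0, 1, 4, 12, 13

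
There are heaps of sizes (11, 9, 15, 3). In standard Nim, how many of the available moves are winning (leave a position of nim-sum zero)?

3

Nim-sum: 11 ⊕ 9 ⊕ 15 ⊕ 3 = 14.
The overall nim-sum is X = 14. A heap of size p has a winning move iff p XOR X < p (reduce it to p XOR X).
  11: 11 XOR 14 = 5 < 11 — winning move (to 5).
  9: 9 XOR 14 = 7 < 9 — winning move (to 7).
  15: 15 XOR 14 = 1 < 15 — winning move (to 1).
  3: 3 XOR 14 = 13 ≥ 3 — no move.
That gives 3 winning moves.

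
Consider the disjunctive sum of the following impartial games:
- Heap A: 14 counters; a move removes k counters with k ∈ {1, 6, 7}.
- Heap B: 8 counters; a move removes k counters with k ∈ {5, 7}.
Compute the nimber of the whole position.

1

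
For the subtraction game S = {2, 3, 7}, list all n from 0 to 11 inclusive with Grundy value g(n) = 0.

Build the Grundy sequence with g(k) = mex{g(k−s) : s ∈ {2, 3, 7}, s ≤ k}:
k:     0  1  2  3  4  5  6  7  8  9 10 11
g(k):  0  0  1  1  2  0  0  1  1  2  0  0
The P-positions (g = 0) in 0..11 are 0, 1, 5, 6, 10, 11.

0, 1, 5, 6, 10, 11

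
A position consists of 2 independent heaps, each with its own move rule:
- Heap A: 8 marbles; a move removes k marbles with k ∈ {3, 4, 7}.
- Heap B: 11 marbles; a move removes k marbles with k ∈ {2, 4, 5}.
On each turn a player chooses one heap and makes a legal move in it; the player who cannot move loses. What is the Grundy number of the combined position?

For heap A, compute g(0), g(1), … with moves {3, 4, 7}:
k:     0  1  2  3  4  5  6  7  8
g(k):  0  0  0  1  1  1  2  2  2
So g(8) = 2.
Build the Grundy sequence for heap B with g(k) = mex{g(k−s) : s ∈ {2, 4, 5}, s ≤ k}:
g(0) = mex{} = 0
g(1) = mex{} = 0
g(2) = mex{0} = 1
g(3) = mex{0} = 1
g(4) = mex{0,1} = 2
g(5) = mex{0,1} = 2
g(6) = mex{0,1,2} = 3
g(7) = mex{1,2} = 0
g(8) = mex{1,2,3} = 0
g(9) = mex{0,2} = 1
g(10) = mex{0,2,3} = 1
g(11) = mex{0,1,3} = 2
So g(11) = 2.
By the Sprague-Grundy theorem, the Grundy value of a sum of independent games is the XOR of the component values.
Combined value = 2 ⊕ 2 = 0.

0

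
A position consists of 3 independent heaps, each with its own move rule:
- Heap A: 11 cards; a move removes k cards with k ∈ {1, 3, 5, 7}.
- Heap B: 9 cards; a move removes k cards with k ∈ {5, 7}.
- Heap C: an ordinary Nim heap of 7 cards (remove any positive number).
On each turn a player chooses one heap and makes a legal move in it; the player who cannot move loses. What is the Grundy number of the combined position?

7

For heap A, compute g(0), g(1), … with moves {1, 3, 5, 7}:
g(0) = mex{} = 0
g(1) = mex{0} = 1
g(2) = mex{1} = 0
g(3) = mex{0} = 1
g(4) = mex{1} = 0
g(5) = mex{0} = 1
g(6) = mex{1} = 0
g(7) = mex{0} = 1
g(8) = mex{1} = 0
g(9) = mex{0} = 1
g(10) = mex{1} = 0
g(11) = mex{0} = 1
So g(11) = 1.
Build the Grundy sequence for heap B with g(k) = mex{g(k−s) : s ∈ {5, 7}, s ≤ k}:
g(0) = mex{} = 0
g(1) = mex{} = 0
g(2) = mex{} = 0
g(3) = mex{} = 0
g(4) = mex{} = 0
g(5) = mex{0} = 1
g(6) = mex{0} = 1
g(7) = mex{0} = 1
g(8) = mex{0} = 1
g(9) = mex{0} = 1
So g(9) = 1.
Heap C is a plain Nim heap of size 7, so its Grundy value is 7.
The value of a disjunctive sum is the nim-sum of the parts.
Combined value = 1 ⊕ 1 ⊕ 7 = 7.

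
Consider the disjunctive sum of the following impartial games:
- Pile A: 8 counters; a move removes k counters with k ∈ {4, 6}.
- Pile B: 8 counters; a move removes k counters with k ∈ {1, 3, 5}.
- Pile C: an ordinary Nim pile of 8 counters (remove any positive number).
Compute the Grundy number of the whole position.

Grundy values for pile A (subtraction set {4, 6}):
k:     0  1  2  3  4  5  6  7  8
g(k):  0  0  0  0  1  1  1  1  2
So g(8) = 2.
Grundy values for pile B (subtraction set {1, 3, 5}):
k:     0  1  2  3  4  5  6  7  8
g(k):  0  1  0  1  0  1  0  1  0
So g(8) = 0.
Pile C is a plain Nim pile of size 8, so its Grundy value is 8.
The value of a disjunctive sum is the nim-sum of the parts.
Combined value = 2 ⊕ 0 ⊕ 8 = 10.

10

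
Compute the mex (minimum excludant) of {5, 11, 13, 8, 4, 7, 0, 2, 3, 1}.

The values 0, 1, 2, 3, 4, 5 are all present; 6 is the first non-negative integer missing from the set.

6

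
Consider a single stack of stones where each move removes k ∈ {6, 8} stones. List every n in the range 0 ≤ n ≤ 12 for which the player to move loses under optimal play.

Grundy values for subtraction set {6, 8}:
g(0) = mex{} = 0
g(1) = mex{} = 0
g(2) = mex{} = 0
g(3) = mex{} = 0
g(4) = mex{} = 0
g(5) = mex{} = 0
g(6) = mex{0} = 1
g(7) = mex{0} = 1
g(8) = mex{0} = 1
g(9) = mex{0} = 1
g(10) = mex{0} = 1
g(11) = mex{0} = 1
g(12) = mex{0,1} = 2
The P-positions (g = 0) in 0..12 are 0, 1, 2, 3, 4, 5.

0, 1, 2, 3, 4, 5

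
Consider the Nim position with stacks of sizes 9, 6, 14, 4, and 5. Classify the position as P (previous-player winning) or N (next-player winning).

P-position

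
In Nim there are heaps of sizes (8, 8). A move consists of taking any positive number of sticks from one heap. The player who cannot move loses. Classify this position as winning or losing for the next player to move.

Losing position

Write each in binary and XOR column by column:
  1000  (8)
  1000  (8)
  ----
  0000  (0)
The nim-sum is 0, so this is a P-position: the player to move is in a losing position under optimal play.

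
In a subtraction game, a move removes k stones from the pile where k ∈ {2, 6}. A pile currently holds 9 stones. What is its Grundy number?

0

Compute g(0), g(1), … for moves {2, 6}:
g(0) = mex{} = 0
g(1) = mex{} = 0
g(2) = mex{0} = 1
g(3) = mex{0} = 1
g(4) = mex{1} = 0
g(5) = mex{1} = 0
g(6) = mex{0} = 1
g(7) = mex{0} = 1
g(8) = mex{1} = 0
g(9) = mex{1} = 0
So g(9) = 0.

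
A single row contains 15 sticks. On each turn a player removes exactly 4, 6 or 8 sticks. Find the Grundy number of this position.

0

Build the Grundy sequence with g(k) = mex{g(k−s) : s ∈ {4, 6, 8}, s ≤ k}:
k:     0  1  2  3  4  5  6  7  8  9 10 11 12 13 14 15
g(k):  0  0  0  0  1  1  1  1  2  2  2  2  0  0  0  0
So g(15) = 0.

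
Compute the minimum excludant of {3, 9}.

0 is not in the set, so the mex is 0.

0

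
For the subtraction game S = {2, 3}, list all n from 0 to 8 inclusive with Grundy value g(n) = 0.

0, 1, 5, 6

Build the Grundy sequence with g(k) = mex{g(k−s) : s ∈ {2, 3}, s ≤ k}:
k:     0  1  2  3  4  5  6  7  8
g(k):  0  0  1  1  2  0  0  1  1
The P-positions (g = 0) in 0..8 are 0, 1, 5, 6.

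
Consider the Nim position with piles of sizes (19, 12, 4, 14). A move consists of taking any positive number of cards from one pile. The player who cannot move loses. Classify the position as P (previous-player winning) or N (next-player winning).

N-position

Nim-sum: 19 ^ 12 ^ 4 ^ 14 = 21.
The nim-sum is 21 ≠ 0, so this is an N-position: the player to move can win.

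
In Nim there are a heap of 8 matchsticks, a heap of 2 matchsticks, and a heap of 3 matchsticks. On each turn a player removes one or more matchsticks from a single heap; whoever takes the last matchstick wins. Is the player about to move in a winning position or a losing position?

Compute the nim-sum pairwise:
8 XOR 2 = 10
10 XOR 3 = 9
The nim-sum is 9 ≠ 0, so this is an N-position: the player to move can win.

Winning position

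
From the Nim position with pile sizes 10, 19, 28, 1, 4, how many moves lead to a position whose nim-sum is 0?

0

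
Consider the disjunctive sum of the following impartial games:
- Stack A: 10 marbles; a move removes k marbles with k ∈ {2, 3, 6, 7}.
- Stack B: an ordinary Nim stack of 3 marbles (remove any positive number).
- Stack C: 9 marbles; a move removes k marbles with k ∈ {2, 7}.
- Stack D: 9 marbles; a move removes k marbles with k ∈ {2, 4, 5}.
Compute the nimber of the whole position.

2

For stack A, compute g(0), g(1), … with moves {2, 3, 6, 7}:
g(0) = mex{} = 0
g(1) = mex{} = 0
g(2) = mex{0} = 1
g(3) = mex{0} = 1
g(4) = mex{0,1} = 2
g(5) = mex{1} = 0
g(6) = mex{0,1,2} = 3
g(7) = mex{0,2} = 1
g(8) = mex{0,1,3} = 2
g(9) = mex{1,3} = 0
g(10) = mex{1,2} = 0
So g(10) = 0.
Stack B is a plain Nim stack of size 3, so its Grundy value is 3.
Build the Grundy sequence for stack C with g(k) = mex{g(k−s) : s ∈ {2, 7}, s ≤ k}:
g(0) = mex{} = 0
g(1) = mex{} = 0
g(2) = mex{0} = 1
g(3) = mex{0} = 1
g(4) = mex{1} = 0
g(5) = mex{1} = 0
g(6) = mex{0} = 1
g(7) = mex{0} = 1
g(8) = mex{0,1} = 2
g(9) = mex{1} = 0
So g(9) = 0.
For stack D, compute g(0), g(1), … with moves {2, 4, 5}:
k:     0  1  2  3  4  5  6  7  8  9
g(k):  0  0  1  1  2  2  3  0  0  1
So g(9) = 1.
By the Sprague-Grundy theorem, the Grundy value of a sum of independent games is the XOR of the component values.
Combined value = 0 ⊕ 3 ⊕ 0 ⊕ 1 = 2.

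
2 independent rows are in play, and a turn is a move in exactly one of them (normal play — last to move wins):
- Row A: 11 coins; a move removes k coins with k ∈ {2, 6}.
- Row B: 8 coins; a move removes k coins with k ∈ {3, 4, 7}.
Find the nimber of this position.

3

Build the Grundy sequence for row A with g(k) = mex{g(k−s) : s ∈ {2, 6}, s ≤ k}:
g(0) = mex{} = 0
g(1) = mex{} = 0
g(2) = mex{0} = 1
g(3) = mex{0} = 1
g(4) = mex{1} = 0
g(5) = mex{1} = 0
g(6) = mex{0} = 1
g(7) = mex{0} = 1
g(8) = mex{1} = 0
g(9) = mex{1} = 0
g(10) = mex{0} = 1
g(11) = mex{0} = 1
So g(11) = 1.
For row B, compute g(0), g(1), … with moves {3, 4, 7}:
k:     0  1  2  3  4  5  6  7  8
g(k):  0  0  0  1  1  1  2  2  2
So g(8) = 2.
The value of a disjunctive sum is the nim-sum of the parts.
Combined value = 1 ⊕ 2 = 3.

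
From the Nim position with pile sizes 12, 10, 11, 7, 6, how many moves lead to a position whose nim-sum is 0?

Nim-sum: 12 ⊕ 10 ⊕ 11 ⊕ 7 ⊕ 6 = 12.
The overall nim-sum is X = 12. A pile of size p has a winning move iff p XOR X < p (reduce it to p XOR X).
  12: 12 XOR 12 = 0 < 12 — winning move (to 0).
  10: 10 XOR 12 = 6 < 10 — winning move (to 6).
  11: 11 XOR 12 = 7 < 11 — winning move (to 7).
  7: 7 XOR 12 = 11 ≥ 7 — no move.
  6: 6 XOR 12 = 10 ≥ 6 — no move.
That gives 3 winning moves.

3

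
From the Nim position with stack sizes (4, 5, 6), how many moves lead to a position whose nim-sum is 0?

3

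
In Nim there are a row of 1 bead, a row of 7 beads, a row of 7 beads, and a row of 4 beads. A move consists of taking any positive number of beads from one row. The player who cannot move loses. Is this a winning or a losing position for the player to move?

Winning position

Compute the nim-sum pairwise:
1 XOR 7 = 6
6 XOR 7 = 1
1 XOR 4 = 5
The nim-sum is 5 ≠ 0, so this is an N-position: the player to move can win.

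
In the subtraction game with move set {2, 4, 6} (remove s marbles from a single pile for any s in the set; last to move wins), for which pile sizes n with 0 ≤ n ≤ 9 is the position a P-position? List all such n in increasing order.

0, 1, 8, 9

Compute g(0), g(1), … for moves {2, 4, 6}:
g(0) = mex{} = 0
g(1) = mex{} = 0
g(2) = mex{0} = 1
g(3) = mex{0} = 1
g(4) = mex{0,1} = 2
g(5) = mex{0,1} = 2
g(6) = mex{0,1,2} = 3
g(7) = mex{0,1,2} = 3
g(8) = mex{1,2,3} = 0
g(9) = mex{1,2,3} = 0
The P-positions (g = 0) in 0..9 are 0, 1, 8, 9.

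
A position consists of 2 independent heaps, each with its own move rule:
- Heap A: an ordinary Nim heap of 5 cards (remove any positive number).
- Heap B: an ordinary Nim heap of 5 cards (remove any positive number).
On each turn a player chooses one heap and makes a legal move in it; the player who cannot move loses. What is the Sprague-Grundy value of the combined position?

Heap A is a plain Nim heap of size 5, so its Grundy value is 5.
Heap B is a plain Nim heap of size 5, so its Grundy value is 5.
The value of a disjunctive sum is the nim-sum of the parts.
Combined value = 5 ⊕ 5 = 0.

0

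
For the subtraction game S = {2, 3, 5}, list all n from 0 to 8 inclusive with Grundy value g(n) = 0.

0, 1, 7, 8

Compute g(0), g(1), … for moves {2, 3, 5}:
g(0) = mex{} = 0
g(1) = mex{} = 0
g(2) = mex{0} = 1
g(3) = mex{0} = 1
g(4) = mex{0,1} = 2
g(5) = mex{0,1} = 2
g(6) = mex{0,1,2} = 3
g(7) = mex{1,2} = 0
g(8) = mex{1,2,3} = 0
The P-positions (g = 0) in 0..8 are 0, 1, 7, 8.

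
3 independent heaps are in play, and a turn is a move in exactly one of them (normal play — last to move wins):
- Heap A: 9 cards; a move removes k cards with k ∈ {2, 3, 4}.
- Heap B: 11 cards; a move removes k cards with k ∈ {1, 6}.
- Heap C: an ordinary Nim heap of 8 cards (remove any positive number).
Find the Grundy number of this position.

For heap A, compute g(0), g(1), … with moves {2, 3, 4}:
g(0) = mex{} = 0
g(1) = mex{} = 0
g(2) = mex{0} = 1
g(3) = mex{0} = 1
g(4) = mex{0,1} = 2
g(5) = mex{0,1} = 2
g(6) = mex{1,2} = 0
g(7) = mex{1,2} = 0
g(8) = mex{0,2} = 1
g(9) = mex{0,2} = 1
So g(9) = 1.
For heap B, compute g(0), g(1), … with moves {1, 6}:
k:     0  1  2  3  4  5  6  7  8  9 10 11
g(k):  0  1  0  1  0  1  2  0  1  0  1  0
So g(11) = 0.
Heap C is a plain Nim heap of size 8, so its Grundy value is 8.
The value of a disjunctive sum is the nim-sum of the parts.
Combined value = 1 XOR 0 XOR 8 = 9.

9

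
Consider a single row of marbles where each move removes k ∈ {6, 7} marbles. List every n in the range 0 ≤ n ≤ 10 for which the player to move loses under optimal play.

0, 1, 2, 3, 4, 5

Build the Grundy sequence with g(k) = mex{g(k−s) : s ∈ {6, 7}, s ≤ k}:
k:     0  1  2  3  4  5  6  7  8  9 10
g(k):  0  0  0  0  0  0  1  1  1  1  1
The P-positions (g = 0) in 0..10 are 0, 1, 2, 3, 4, 5.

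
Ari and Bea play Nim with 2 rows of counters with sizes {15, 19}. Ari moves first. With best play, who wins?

Bitwise XOR of the heap sizes:
  01111  (15)
  10011  (19)
  -----
  11100  (28)
The nim-sum is 28 ≠ 0, so this is an N-position: the player to move can win; Ari has a winning move.

Ari wins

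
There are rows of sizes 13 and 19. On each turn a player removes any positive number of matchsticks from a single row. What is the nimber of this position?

30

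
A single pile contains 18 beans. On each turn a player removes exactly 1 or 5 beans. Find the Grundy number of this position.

Compute g(0), g(1), … for moves {1, 5}:
k:     0  1  2  3  4  5  6  7  8  9 10 11 12 13 14 15 16 17 18
g(k):  0  1  0  1  0  1  0  1  0  1  0  1  0  1  0  1  0  1  0
So g(18) = 0.

0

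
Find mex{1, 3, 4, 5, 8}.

0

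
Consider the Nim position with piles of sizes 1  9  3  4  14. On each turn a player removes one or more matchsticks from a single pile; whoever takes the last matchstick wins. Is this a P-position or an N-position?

N-position

Write each in binary and XOR column by column:
  0001  (1)
  1001  (9)
  0011  (3)
  0100  (4)
  1110  (14)
  ----
  0001  (1)
The nim-sum is 1 ≠ 0, so this is an N-position: the player to move can win.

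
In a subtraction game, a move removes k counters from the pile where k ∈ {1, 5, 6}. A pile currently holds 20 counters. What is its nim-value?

Build the Grundy sequence with g(k) = mex{g(k−s) : s ∈ {1, 5, 6}, s ≤ k}:
k:     0  1  2  3  4  5  6  7  8  9 10 11 12 13 14 15 16 17 18 19 20
g(k):  0  1  0  1  0  1  2  3  2  3  2  0  1  0  1  0  1  2  3  2  3
So g(20) = 3.

3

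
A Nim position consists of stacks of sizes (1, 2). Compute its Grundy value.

Nim-sum: 1 XOR 2 = 3.

3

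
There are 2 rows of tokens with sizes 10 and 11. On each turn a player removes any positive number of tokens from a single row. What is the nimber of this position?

1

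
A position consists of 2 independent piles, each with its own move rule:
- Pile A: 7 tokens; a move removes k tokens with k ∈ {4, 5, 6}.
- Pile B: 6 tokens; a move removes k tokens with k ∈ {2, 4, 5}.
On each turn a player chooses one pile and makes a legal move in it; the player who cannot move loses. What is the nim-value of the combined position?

2

Grundy values for pile A (subtraction set {4, 5, 6}):
k:     0  1  2  3  4  5  6  7
g(k):  0  0  0  0  1  1  1  1
So g(7) = 1.
Build the Grundy sequence for pile B with g(k) = mex{g(k−s) : s ∈ {2, 4, 5}, s ≤ k}:
g(0) = mex{} = 0
g(1) = mex{} = 0
g(2) = mex{0} = 1
g(3) = mex{0} = 1
g(4) = mex{0,1} = 2
g(5) = mex{0,1} = 2
g(6) = mex{0,1,2} = 3
So g(6) = 3.
By the Sprague-Grundy theorem, the Grundy value of a sum of independent games is the XOR of the component values.
Combined value = 1 ⊕ 3 = 2.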